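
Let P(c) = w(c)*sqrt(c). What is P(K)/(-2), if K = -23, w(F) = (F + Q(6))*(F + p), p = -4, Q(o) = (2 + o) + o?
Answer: -243*I*sqrt(23)/2 ≈ -582.69*I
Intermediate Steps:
Q(o) = 2 + 2*o
w(F) = (-4 + F)*(14 + F) (w(F) = (F + (2 + 2*6))*(F - 4) = (F + (2 + 12))*(-4 + F) = (F + 14)*(-4 + F) = (14 + F)*(-4 + F) = (-4 + F)*(14 + F))
P(c) = sqrt(c)*(-56 + c**2 + 10*c) (P(c) = (-56 + c**2 + 10*c)*sqrt(c) = sqrt(c)*(-56 + c**2 + 10*c))
P(K)/(-2) = (sqrt(-23)*(-56 + (-23)**2 + 10*(-23)))/(-2) = -I*sqrt(23)*(-56 + 529 - 230)/2 = -I*sqrt(23)*243/2 = -243*I*sqrt(23)/2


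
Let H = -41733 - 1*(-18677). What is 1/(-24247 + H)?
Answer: -1/47303 ≈ -2.1140e-5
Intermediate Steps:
H = -23056 (H = -41733 + 18677 = -23056)
1/(-24247 + H) = 1/(-24247 - 23056) = 1/(-47303) = -1/47303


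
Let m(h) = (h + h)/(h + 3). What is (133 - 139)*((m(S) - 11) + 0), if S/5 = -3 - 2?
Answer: 576/11 ≈ 52.364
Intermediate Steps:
S = -25 (S = 5*(-3 - 2) = 5*(-5) = -25)
m(h) = 2*h/(3 + h) (m(h) = (2*h)/(3 + h) = 2*h/(3 + h))
(133 - 139)*((m(S) - 11) + 0) = (133 - 139)*((2*(-25)/(3 - 25) - 11) + 0) = -6*((2*(-25)/(-22) - 11) + 0) = -6*((2*(-25)*(-1/22) - 11) + 0) = -6*((25/11 - 11) + 0) = -6*(-96/11 + 0) = -6*(-96/11) = 576/11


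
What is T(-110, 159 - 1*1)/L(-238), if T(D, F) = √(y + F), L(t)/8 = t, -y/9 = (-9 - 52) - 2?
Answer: -5*√29/1904 ≈ -0.014142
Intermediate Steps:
y = 567 (y = -9*((-9 - 52) - 2) = -9*(-61 - 2) = -9*(-63) = 567)
L(t) = 8*t
T(D, F) = √(567 + F)
T(-110, 159 - 1*1)/L(-238) = √(567 + (159 - 1*1))/((8*(-238))) = √(567 + (159 - 1))/(-1904) = √(567 + 158)*(-1/1904) = √725*(-1/1904) = (5*√29)*(-1/1904) = -5*√29/1904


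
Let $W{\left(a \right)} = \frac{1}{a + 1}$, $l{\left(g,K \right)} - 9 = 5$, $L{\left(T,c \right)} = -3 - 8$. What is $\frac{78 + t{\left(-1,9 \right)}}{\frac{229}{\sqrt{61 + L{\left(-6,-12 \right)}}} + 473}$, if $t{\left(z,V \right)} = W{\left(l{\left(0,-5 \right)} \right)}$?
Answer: $\frac{5538830}{33402027} - \frac{268159 \sqrt{2}}{33402027} \approx 0.15447$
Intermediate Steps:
$L{\left(T,c \right)} = -11$ ($L{\left(T,c \right)} = -3 - 8 = -11$)
$l{\left(g,K \right)} = 14$ ($l{\left(g,K \right)} = 9 + 5 = 14$)
$W{\left(a \right)} = \frac{1}{1 + a}$
$t{\left(z,V \right)} = \frac{1}{15}$ ($t{\left(z,V \right)} = \frac{1}{1 + 14} = \frac{1}{15}$)
$\frac{78 + t{\left(-1,9 \right)}}{\frac{229}{\sqrt{61 + L{\left(-6,-12 \right)}}} + 473} = \frac{78 + \frac{1}{15}}{\frac{229}{\sqrt{61 - 11}} + 473} = \frac{1171}{15 \left(\frac{229}{\sqrt{50}} + 473\right)} = \frac{1171}{15 \left(\frac{229}{5 \sqrt{2}} + 473\right)} = \frac{1171}{15 \left(229 \frac{\sqrt{2}}{10} + 473\right)} = \frac{1171}{15 \left(\frac{229 \sqrt{2}}{10} + 473\right)} = \frac{1171}{15 \left(473 + \frac{229 \sqrt{2}}{10}\right)}$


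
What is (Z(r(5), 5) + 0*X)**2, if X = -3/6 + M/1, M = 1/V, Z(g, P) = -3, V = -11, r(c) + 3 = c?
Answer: 9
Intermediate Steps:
r(c) = -3 + c
M = -1/11 (M = 1/(-11) = -1/11 ≈ -0.090909)
X = -13/22 (X = -3/6 - 1/11/1 = -3*1/6 - 1/11*1 = -1/2 - 1/11 = -13/22 ≈ -0.59091)
(Z(r(5), 5) + 0*X)**2 = (-3 + 0*(-13/22))**2 = (-3 + 0)**2 = (-3)**2 = 9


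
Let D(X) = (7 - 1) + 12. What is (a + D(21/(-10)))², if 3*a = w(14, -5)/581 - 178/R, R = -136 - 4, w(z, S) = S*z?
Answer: 11408162481/33756100 ≈ 337.96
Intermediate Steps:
D(X) = 18 (D(X) = 6 + 12 = 18)
R = -140
a = 2229/5810 (a = (-5*14/581 - 178/(-140))/3 = (-70*1/581 - 178*(-1/140))/3 = (-10/83 + 89/70)/3 = (⅓)*(6687/5810) = 2229/5810 ≈ 0.38365)
(a + D(21/(-10)))² = (2229/5810 + 18)² = (106809/5810)² = 11408162481/33756100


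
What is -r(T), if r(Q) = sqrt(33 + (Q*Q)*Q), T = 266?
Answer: -sqrt(18821129) ≈ -4338.3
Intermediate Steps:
r(Q) = sqrt(33 + Q**3) (r(Q) = sqrt(33 + Q**2*Q) = sqrt(33 + Q**3))
-r(T) = -sqrt(33 + 266**3) = -sqrt(33 + 18821096) = -sqrt(18821129)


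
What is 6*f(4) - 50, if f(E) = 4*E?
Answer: 46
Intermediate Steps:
6*f(4) - 50 = 6*(4*4) - 50 = 6*16 - 50 = 96 - 50 = 46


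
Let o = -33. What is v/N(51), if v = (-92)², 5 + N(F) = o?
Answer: -4232/19 ≈ -222.74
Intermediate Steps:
N(F) = -38 (N(F) = -5 - 33 = -38)
v = 8464
v/N(51) = 8464/(-38) = 8464*(-1/38) = -4232/19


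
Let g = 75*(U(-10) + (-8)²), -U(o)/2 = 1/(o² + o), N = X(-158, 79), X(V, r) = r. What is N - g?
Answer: -14158/3 ≈ -4719.3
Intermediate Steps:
N = 79
U(o) = -2/(o + o²) (U(o) = -2/(o² + o) = -2/(o + o²))
g = 14395/3 (g = 75*(-2/(-10*(1 - 10)) + (-8)²) = 75*(-2*(-⅒)/(-9) + 64) = 75*(-2*(-⅒)*(-⅑) + 64) = 75*(-1/45 + 64) = 75*(2879/45) = 14395/3 ≈ 4798.3)
N - g = 79 - 1*14395/3 = 79 - 14395/3 = -14158/3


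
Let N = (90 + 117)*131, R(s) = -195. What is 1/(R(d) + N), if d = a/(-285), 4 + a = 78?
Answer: 1/26922 ≈ 3.7144e-5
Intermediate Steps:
a = 74 (a = -4 + 78 = 74)
d = -74/285 (d = 74/(-285) = 74*(-1/285) = -74/285 ≈ -0.25965)
N = 27117 (N = 207*131 = 27117)
1/(R(d) + N) = 1/(-195 + 27117) = 1/26922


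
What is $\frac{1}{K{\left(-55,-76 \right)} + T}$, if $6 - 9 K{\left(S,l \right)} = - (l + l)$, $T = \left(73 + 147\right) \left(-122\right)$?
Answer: $- \frac{9}{241706} \approx -3.7235 \cdot 10^{-5}$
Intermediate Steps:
$T = -26840$ ($T = 220 \left(-122\right) = -26840$)
$K{\left(S,l \right)} = \frac{2}{3} + \frac{2 l}{9}$ ($K{\left(S,l \right)} = \frac{2}{3} - \frac{\left(-1\right) \left(l + l\right)}{9} = \frac{2}{3} - \frac{\left(-1\right) 2 l}{9} = \frac{2}{3} - \frac{\left(-2\right) l}{9} = \frac{2}{3} + \frac{2 l}{9}$)
$\frac{1}{K{\left(-55,-76 \right)} + T} = \frac{1}{\left(\frac{2}{3} + \frac{2}{9} \left(-76\right)\right) - 26840} = \frac{1}{\left(\frac{2}{3} - \frac{152}{9}\right) - 26840} = \frac{1}{- \frac{146}{9} - 26840} = \frac{1}{- \frac{241706}{9}} = - \frac{9}{241706}$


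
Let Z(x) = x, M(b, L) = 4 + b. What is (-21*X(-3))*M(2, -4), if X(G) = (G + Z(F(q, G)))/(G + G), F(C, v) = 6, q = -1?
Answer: 63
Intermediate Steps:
X(G) = (6 + G)/(2*G) (X(G) = (G + 6)/(G + G) = (6 + G)/((2*G)) = (6 + G)*(1/(2*G)) = (6 + G)/(2*G))
(-21*X(-3))*M(2, -4) = (-21*(6 - 3)/(2*(-3)))*(4 + 2) = -21*(-1)*3/(2*3)*6 = -21*(-½)*6 = (21/2)*6 = 63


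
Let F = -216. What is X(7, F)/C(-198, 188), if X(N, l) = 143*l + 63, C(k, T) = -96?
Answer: 10275/32 ≈ 321.09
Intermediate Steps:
X(N, l) = 63 + 143*l
X(7, F)/C(-198, 188) = (63 + 143*(-216))/(-96) = (63 - 30888)*(-1/96) = -30825*(-1/96) = 10275/32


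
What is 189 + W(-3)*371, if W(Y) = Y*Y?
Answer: 3528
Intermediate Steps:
W(Y) = Y²
189 + W(-3)*371 = 189 + (-3)²*371 = 189 + 9*371 = 189 + 3339 = 3528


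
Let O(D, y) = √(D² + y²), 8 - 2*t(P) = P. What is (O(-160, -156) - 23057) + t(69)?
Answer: -46175/2 + 4*√3121 ≈ -22864.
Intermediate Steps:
t(P) = 4 - P/2
(O(-160, -156) - 23057) + t(69) = (√((-160)² + (-156)²) - 23057) + (4 - ½*69) = (√(25600 + 24336) - 23057) + (4 - 69/2) = (√49936 - 23057) - 61/2 = (4*√3121 - 23057) - 61/2 = (-23057 + 4*√3121) - 61/2 = -46175/2 + 4*√3121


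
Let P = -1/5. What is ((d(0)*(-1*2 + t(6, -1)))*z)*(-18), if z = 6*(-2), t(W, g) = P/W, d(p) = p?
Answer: 0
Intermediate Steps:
P = -⅕ (P = -1*⅕ = -⅕ ≈ -0.20000)
t(W, g) = -1/(5*W)
z = -12
((d(0)*(-1*2 + t(6, -1)))*z)*(-18) = ((0*(-1*2 - ⅕/6))*(-12))*(-18) = ((0*(-2 - ⅕*⅙))*(-12))*(-18) = ((0*(-2 - 1/30))*(-12))*(-18) = ((0*(-61/30))*(-12))*(-18) = (0*(-12))*(-18) = 0*(-18) = 0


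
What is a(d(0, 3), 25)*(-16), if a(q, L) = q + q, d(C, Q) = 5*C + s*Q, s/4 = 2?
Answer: -768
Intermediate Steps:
s = 8 (s = 4*2 = 8)
d(C, Q) = 5*C + 8*Q
a(q, L) = 2*q
a(d(0, 3), 25)*(-16) = (2*(5*0 + 8*3))*(-16) = (2*(0 + 24))*(-16) = (2*24)*(-16) = 48*(-16) = -768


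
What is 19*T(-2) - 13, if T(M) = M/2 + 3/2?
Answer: -7/2 ≈ -3.5000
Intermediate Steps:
T(M) = 3/2 + M/2 (T(M) = M*(½) + 3*(½) = M/2 + 3/2 = 3/2 + M/2)
19*T(-2) - 13 = 19*(3/2 + (½)*(-2)) - 13 = 19*(3/2 - 1) - 13 = 19*(½) - 13 = 19/2 - 13 = -7/2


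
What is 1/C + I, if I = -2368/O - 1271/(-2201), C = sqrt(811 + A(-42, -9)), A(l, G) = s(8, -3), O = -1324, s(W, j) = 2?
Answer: 55603/23501 + sqrt(813)/813 ≈ 2.4011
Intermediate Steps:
A(l, G) = 2
C = sqrt(813) (C = sqrt(811 + 2) = sqrt(813) ≈ 28.513)
I = 55603/23501 (I = -2368/(-1324) - 1271/(-2201) = -2368*(-1/1324) - 1271*(-1/2201) = 592/331 + 41/71 = 55603/23501 ≈ 2.3660)
1/C + I = 1/(sqrt(813)) + 55603/23501 = sqrt(813)/813 + 55603/23501 = 55603/23501 + sqrt(813)/813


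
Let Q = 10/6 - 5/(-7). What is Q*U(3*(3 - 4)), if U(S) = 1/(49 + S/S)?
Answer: 1/21 ≈ 0.047619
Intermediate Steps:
U(S) = 1/50 (U(S) = 1/(49 + 1) = 1/50)
Q = 50/21 (Q = 10*(⅙) - 5*(-⅐) = 5/3 + 5/7 = 50/21 ≈ 2.3810)
Q*U(3*(3 - 4)) = (50/21)*(1/50) = 1/21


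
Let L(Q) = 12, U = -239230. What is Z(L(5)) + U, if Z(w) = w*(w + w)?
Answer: -238942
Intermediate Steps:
Z(w) = 2*w**2 (Z(w) = w*(2*w) = 2*w**2)
Z(L(5)) + U = 2*12**2 - 239230 = 2*144 - 239230 = 288 - 239230 = -238942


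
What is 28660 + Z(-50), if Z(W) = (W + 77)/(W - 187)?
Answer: 2264131/79 ≈ 28660.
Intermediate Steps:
Z(W) = (77 + W)/(-187 + W)
28660 + Z(-50) = 28660 + (77 - 50)/(-187 - 50) = 28660 + 27/(-237) = 28660 - 1/237*27 = 28660 - 9/79 = 2264131/79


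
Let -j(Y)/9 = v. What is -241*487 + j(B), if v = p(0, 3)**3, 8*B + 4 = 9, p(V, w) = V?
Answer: -117367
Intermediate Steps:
B = 5/8 (B = -1/2 + (1/8)*9 = -1/2 + 9/8 = 5/8 ≈ 0.62500)
v = 0 (v = 0**3 = 0)
j(Y) = 0 (j(Y) = -9*0 = 0)
-241*487 + j(B) = -241*487 + 0 = -117367 + 0 = -117367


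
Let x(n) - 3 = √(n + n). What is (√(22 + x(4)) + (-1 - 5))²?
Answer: (6 - √(25 + 2*√2))² ≈ 0.52524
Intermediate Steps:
x(n) = 3 + √2*√n (x(n) = 3 + √(n + n) = 3 + √(2*n) = 3 + √2*√n)
(√(22 + x(4)) + (-1 - 5))² = (√(22 + (3 + √2*√4)) + (-1 - 5))² = (√(22 + (3 + √2*2)) - 6)² = (√(22 + (3 + 2*√2)) - 6)² = (√(25 + 2*√2) - 6)² = (-6 + √(25 + 2*√2))²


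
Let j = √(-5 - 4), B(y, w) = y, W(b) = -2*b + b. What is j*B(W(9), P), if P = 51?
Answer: -27*I ≈ -27.0*I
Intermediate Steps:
W(b) = -b
j = 3*I (j = √(-9) = 3*I ≈ 3.0*I)
j*B(W(9), P) = (3*I)*(-1*9) = (3*I)*(-9) = -27*I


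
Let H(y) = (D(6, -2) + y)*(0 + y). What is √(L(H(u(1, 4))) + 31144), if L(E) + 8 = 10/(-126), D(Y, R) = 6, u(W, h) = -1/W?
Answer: √13730941/21 ≈ 176.45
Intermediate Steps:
H(y) = y*(6 + y) (H(y) = (6 + y)*(0 + y) = (6 + y)*y = y*(6 + y))
L(E) = -509/63 (L(E) = -8 + 10/(-126) = -8 + 10*(-1/126) = -8 - 5/63 = -509/63)
√(L(H(u(1, 4))) + 31144) = √(-509/63 + 31144) = √(1961563/63) = √13730941/21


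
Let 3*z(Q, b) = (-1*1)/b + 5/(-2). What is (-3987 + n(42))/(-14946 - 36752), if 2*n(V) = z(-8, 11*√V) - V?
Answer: 48101/620376 + √42/143306856 ≈ 0.077535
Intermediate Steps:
z(Q, b) = -⅚ - 1/(3*b) (z(Q, b) = ((-1*1)/b + 5/(-2))/3 = (-1/b + 5*(-½))/3 = (-1/b - 5/2)/3 = (-5/2 - 1/b)/3 = -⅚ - 1/(3*b))
n(V) = -V/2 + (-2 - 55*√V)/(132*√V) (n(V) = ((-2 - 55*√V)/(6*((11*√V))) - V)/2 = ((1/(11*√V))*(-2 - 55*√V)/6 - V)/2 = ((-2 - 55*√V)/(66*√V) - V)/2 = (-V + (-2 - 55*√V)/(66*√V))/2 = -V/2 + (-2 - 55*√V)/(132*√V))
(-3987 + n(42))/(-14946 - 36752) = (-3987 + (-5/12 - ½*42 - √42/2772))/(-14946 - 36752) = (-3987 + (-5/12 - 21 - √42/2772))/(-51698) = (-3987 + (-5/12 - 21 - √42/2772))*(-1/51698) = (-3987 + (-257/12 - √42/2772))*(-1/51698) = (-48101/12 - √42/2772)*(-1/51698) = 48101/620376 + √42/143306856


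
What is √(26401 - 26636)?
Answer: I*√235 ≈ 15.33*I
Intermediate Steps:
√(26401 - 26636) = √(-235) = I*√235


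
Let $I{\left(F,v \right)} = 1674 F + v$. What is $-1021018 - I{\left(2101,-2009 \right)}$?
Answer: $-4536083$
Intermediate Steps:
$I{\left(F,v \right)} = v + 1674 F$
$-1021018 - I{\left(2101,-2009 \right)} = -1021018 - \left(-2009 + 1674 \cdot 2101\right) = -1021018 - \left(-2009 + 3517074\right) = -1021018 - 3515065 = -4536083$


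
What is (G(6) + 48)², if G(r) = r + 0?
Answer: 2916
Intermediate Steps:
G(r) = r
(G(6) + 48)² = (6 + 48)² = 54² = 2916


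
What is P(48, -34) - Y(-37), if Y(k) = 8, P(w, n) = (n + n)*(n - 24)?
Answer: 3936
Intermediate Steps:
P(w, n) = 2*n*(-24 + n) (P(w, n) = (2*n)*(-24 + n) = 2*n*(-24 + n))
P(48, -34) - Y(-37) = 2*(-34)*(-24 - 34) - 1*8 = 2*(-34)*(-58) - 8 = 3944 - 8 = 3936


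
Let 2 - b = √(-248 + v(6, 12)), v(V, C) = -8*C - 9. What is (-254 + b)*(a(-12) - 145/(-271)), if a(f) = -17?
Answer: 1124424/271 + 4462*I*√353/271 ≈ 4149.2 + 309.35*I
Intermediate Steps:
v(V, C) = -9 - 8*C
b = 2 - I*√353 (b = 2 - √(-248 + (-9 - 8*12)) = 2 - √(-248 + (-9 - 96)) = 2 - √(-248 - 105) = 2 - √(-353) = 2 - I*√353 ≈ 2.0 - 18.788*I)
(-254 + b)*(a(-12) - 145/(-271)) = (-254 + (2 - I*√353))*(-17 - 145/(-271)) = (-252 - I*√353)*(-17 - 145*(-1/271)) = (-252 - I*√353)*(-17 + 145/271) = (-252 - I*√353)*(-4462/271) = 1124424/271 + 4462*I*√353/271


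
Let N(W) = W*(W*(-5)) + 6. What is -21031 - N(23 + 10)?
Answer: -15592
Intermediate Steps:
N(W) = 6 - 5*W**2 (N(W) = W*(-5*W) + 6 = -5*W**2 + 6 = 6 - 5*W**2)
-21031 - N(23 + 10) = -21031 - (6 - 5*(23 + 10)**2) = -21031 - (6 - 5*33**2) = -21031 - (6 - 5*1089) = -21031 - (6 - 5445) = -21031 - 1*(-5439) = -21031 + 5439 = -15592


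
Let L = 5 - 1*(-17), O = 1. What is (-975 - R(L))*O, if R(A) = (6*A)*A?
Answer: -3879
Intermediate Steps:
L = 22 (L = 5 + 17 = 22)
R(A) = 6*A²
(-975 - R(L))*O = (-975 - 6*22²)*1 = (-975 - 6*484)*1 = (-975 - 1*2904)*1 = (-975 - 2904)*1 = -3879*1 = -3879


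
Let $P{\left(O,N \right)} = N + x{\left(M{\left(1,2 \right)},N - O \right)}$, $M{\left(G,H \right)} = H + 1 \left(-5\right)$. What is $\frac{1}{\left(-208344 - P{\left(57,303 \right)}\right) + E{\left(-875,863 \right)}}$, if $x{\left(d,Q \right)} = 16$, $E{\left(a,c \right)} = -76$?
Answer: $- \frac{1}{208739} \approx -4.7907 \cdot 10^{-6}$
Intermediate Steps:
$M{\left(G,H \right)} = -5 + H$ ($M{\left(G,H \right)} = H - 5 = -5 + H$)
$P{\left(O,N \right)} = 16 + N$ ($P{\left(O,N \right)} = N + 16 = 16 + N$)
$\frac{1}{\left(-208344 - P{\left(57,303 \right)}\right) + E{\left(-875,863 \right)}} = \frac{1}{\left(-208344 - \left(16 + 303\right)\right) - 76} = \frac{1}{\left(-208344 - 319\right) - 76} = \frac{1}{-208663 - 76} = \frac{1}{-208739} = - \frac{1}{208739}$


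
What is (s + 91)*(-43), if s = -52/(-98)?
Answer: -192855/49 ≈ -3935.8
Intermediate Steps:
s = 26/49 (s = -52*(-1/98) = 26/49 ≈ 0.53061)
(s + 91)*(-43) = (26/49 + 91)*(-43) = (4485/49)*(-43) = -192855/49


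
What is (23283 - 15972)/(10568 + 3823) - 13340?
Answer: -63989543/4797 ≈ -13339.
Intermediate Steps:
(23283 - 15972)/(10568 + 3823) - 13340 = 7311/14391 - 13340 = 7311*(1/14391) - 13340 = 2437/4797 - 13340 = -63989543/4797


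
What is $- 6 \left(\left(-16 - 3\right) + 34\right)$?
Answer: $-90$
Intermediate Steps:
$- 6 \left(\left(-16 - 3\right) + 34\right) = - 6 \left(-19 + 34\right) = \left(-6\right) 15 = -90$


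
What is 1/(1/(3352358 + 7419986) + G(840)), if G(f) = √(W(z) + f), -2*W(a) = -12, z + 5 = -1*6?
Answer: -10772344/98172712385168255 + 348130185763008*√94/98172712385168255 ≈ 0.034381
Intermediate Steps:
z = -11 (z = -5 - 1*6 = -5 - 6 = -11)
W(a) = 6 (W(a) = -½*(-12) = 6)
G(f) = √(6 + f)
1/(1/(3352358 + 7419986) + G(840)) = 1/(1/(3352358 + 7419986) + √(6 + 840)) = 1/(1/10772344 + √846) = 1/(1/10772344 + 3*√94)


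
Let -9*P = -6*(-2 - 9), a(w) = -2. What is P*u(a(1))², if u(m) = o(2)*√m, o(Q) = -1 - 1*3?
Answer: 704/3 ≈ 234.67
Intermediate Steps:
o(Q) = -4 (o(Q) = -1 - 3 = -4)
u(m) = -4*√m
P = -22/3 (P = -(-2)*(-2 - 9)/3 = -(-2)*(-11)/3 = -⅑*66 = -22/3 ≈ -7.3333)
P*u(a(1))² = -22*(-4*I*√2)²/3 = -22/3*(-32) = 704/3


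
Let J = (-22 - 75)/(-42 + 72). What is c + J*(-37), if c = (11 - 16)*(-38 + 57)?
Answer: 739/30 ≈ 24.633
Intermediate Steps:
c = -95 (c = -5*19 = -95)
J = -97/30 ≈ -3.2333
c + J*(-37) = -95 - 97/30*(-37) = -95 + 3589/30 = 739/30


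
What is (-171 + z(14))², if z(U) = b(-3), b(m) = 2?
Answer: 28561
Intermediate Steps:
z(U) = 2
(-171 + z(14))² = (-171 + 2)² = (-169)² = 28561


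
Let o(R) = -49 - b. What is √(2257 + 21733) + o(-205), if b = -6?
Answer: -43 + √23990 ≈ 111.89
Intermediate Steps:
o(R) = -43 (o(R) = -49 - 1*(-6) = -49 + 6 = -43)
√(2257 + 21733) + o(-205) = √(2257 + 21733) - 43 = √23990 - 43 = -43 + √23990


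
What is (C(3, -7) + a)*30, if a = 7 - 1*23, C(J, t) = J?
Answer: -390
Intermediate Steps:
a = -16 (a = 7 - 23 = -16)
(C(3, -7) + a)*30 = (3 - 16)*30 = -13*30 = -390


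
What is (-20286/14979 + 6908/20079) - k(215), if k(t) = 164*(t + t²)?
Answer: -763554010346074/100254447 ≈ -7.6162e+6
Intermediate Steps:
k(t) = 164*t + 164*t²
(-20286/14979 + 6908/20079) - k(215) = (-20286/14979 + 6908/20079) - 164*215*(1 + 215) = (-20286*1/14979 + 6908*(1/20079)) - 164*215*216 = (-6762/4993 + 6908/20079) - 1*7616160 = -101282554/100254447 - 7616160 = -763554010346074/100254447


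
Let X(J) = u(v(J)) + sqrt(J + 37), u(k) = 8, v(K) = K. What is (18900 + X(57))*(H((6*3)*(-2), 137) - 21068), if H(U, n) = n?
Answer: -395763348 - 20931*sqrt(94) ≈ -3.9597e+8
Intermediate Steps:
X(J) = 8 + sqrt(37 + J) (X(J) = 8 + sqrt(J + 37) = 8 + sqrt(37 + J))
(18900 + X(57))*(H((6*3)*(-2), 137) - 21068) = (18900 + (8 + sqrt(37 + 57)))*(137 - 21068) = (18900 + (8 + sqrt(94)))*(-20931) = (18908 + sqrt(94))*(-20931) = -395763348 - 20931*sqrt(94)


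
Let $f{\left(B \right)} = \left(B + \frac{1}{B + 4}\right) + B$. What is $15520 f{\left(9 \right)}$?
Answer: $\frac{3647200}{13} \approx 2.8055 \cdot 10^{5}$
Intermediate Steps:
$f{\left(B \right)} = \frac{1}{4 + B} + 2 B$ ($f{\left(B \right)} = \left(B + \frac{1}{4 + B}\right) + B = \frac{1}{4 + B} + 2 B$)
$15520 f{\left(9 \right)} = 15520 \frac{1 + 2 \cdot 9^{2} + 8 \cdot 9}{4 + 9} = 15520 \frac{1 + 2 \cdot 81 + 72}{13} = 15520 \frac{1 + 162 + 72}{13} = 15520 \cdot \frac{1}{13} \cdot 235 = 15520 \cdot \frac{235}{13} = \frac{3647200}{13}$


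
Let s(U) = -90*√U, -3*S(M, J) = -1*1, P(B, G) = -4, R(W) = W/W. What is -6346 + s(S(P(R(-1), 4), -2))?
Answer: -6346 - 30*√3 ≈ -6398.0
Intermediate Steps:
R(W) = 1
S(M, J) = ⅓ (S(M, J) = -(-1)/3 = -⅓*(-1) = ⅓)
-6346 + s(S(P(R(-1), 4), -2)) = -6346 - 30*√3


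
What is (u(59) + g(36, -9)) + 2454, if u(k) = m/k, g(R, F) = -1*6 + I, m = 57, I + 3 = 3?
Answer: 144489/59 ≈ 2449.0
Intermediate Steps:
I = 0 (I = -3 + 3 = 0)
g(R, F) = -6 (g(R, F) = -1*6 + 0 = -6 + 0 = -6)
u(k) = 57/k
(u(59) + g(36, -9)) + 2454 = (57/59 - 6) + 2454 = -297/59 + 2454 = 144489/59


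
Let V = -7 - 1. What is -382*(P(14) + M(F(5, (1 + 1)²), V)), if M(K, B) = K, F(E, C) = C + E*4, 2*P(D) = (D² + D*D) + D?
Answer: -86714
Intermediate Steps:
V = -8
P(D) = D² + D/2 (P(D) = ((D² + D*D) + D)/2 = ((D² + D²) + D)/2 = (2*D² + D)/2 = (D + 2*D²)/2 = D² + D/2)
F(E, C) = C + 4*E
-382*(P(14) + M(F(5, (1 + 1)²), V)) = -382*(14*(½ + 14) + ((1 + 1)² + 4*5)) = -382*(14*(29/2) + (2² + 20)) = -382*(203 + (4 + 20)) = -382*(203 + 24) = -382*227 = -86714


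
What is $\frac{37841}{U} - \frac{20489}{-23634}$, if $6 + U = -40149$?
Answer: $- \frac{23866133}{316341090} \approx -0.075444$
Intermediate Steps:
$U = -40155$ ($U = -6 - 40149 = -40155$)
$\frac{37841}{U} - \frac{20489}{-23634} = \frac{37841}{-40155} - \frac{20489}{-23634} = 37841 \left(- \frac{1}{40155}\right) - - \frac{20489}{23634} = - \frac{37841}{40155} + \frac{20489}{23634} = - \frac{23866133}{316341090}$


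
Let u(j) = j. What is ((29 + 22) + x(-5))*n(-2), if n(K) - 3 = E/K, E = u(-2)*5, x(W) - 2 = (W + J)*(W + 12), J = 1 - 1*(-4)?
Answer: 424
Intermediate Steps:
J = 5 (J = 1 + 4 = 5)
x(W) = 2 + (5 + W)*(12 + W) (x(W) = 2 + (W + 5)*(W + 12) = 2 + (5 + W)*(12 + W))
E = -10 (E = -2*5 = -10)
n(K) = 3 - 10/K
((29 + 22) + x(-5))*n(-2) = ((29 + 22) + (62 + (-5)**2 + 17*(-5)))*(3 - 10/(-2)) = (51 + (62 + 25 - 85))*(3 - 10*(-1/2)) = (51 + 2)*(3 + 5) = 53*8 = 424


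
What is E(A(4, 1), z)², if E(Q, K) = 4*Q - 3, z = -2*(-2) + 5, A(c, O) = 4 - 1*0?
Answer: 169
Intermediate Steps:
A(c, O) = 4 (A(c, O) = 4 + 0 = 4)
z = 9 (z = 4 + 5 = 9)
E(Q, K) = -3 + 4*Q
E(A(4, 1), z)² = (-3 + 4*4)² = (-3 + 16)² = 13² = 169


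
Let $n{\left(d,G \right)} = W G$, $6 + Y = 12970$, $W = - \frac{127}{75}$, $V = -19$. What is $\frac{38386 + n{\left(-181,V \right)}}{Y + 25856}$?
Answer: $\frac{2881363}{2911500} \approx 0.98965$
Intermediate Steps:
$W = - \frac{127}{75}$ ($W = \left(-127\right) \frac{1}{75} = - \frac{127}{75} \approx -1.6933$)
$Y = 12964$ ($Y = -6 + 12970 = 12964$)
$n{\left(d,G \right)} = - \frac{127 G}{75}$
$\frac{38386 + n{\left(-181,V \right)}}{Y + 25856} = \frac{38386 - - \frac{2413}{75}}{12964 + 25856} = \frac{38386 + \frac{2413}{75}}{38820} = \frac{2881363}{75} \cdot \frac{1}{38820} = \frac{2881363}{2911500}$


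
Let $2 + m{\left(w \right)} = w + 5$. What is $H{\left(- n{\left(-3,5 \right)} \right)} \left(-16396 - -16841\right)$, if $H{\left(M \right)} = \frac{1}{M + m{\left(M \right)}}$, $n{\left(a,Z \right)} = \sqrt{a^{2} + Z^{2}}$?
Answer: $- \frac{1335}{127} - \frac{890 \sqrt{34}}{127} \approx -51.374$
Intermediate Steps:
$m{\left(w \right)} = 3 + w$ ($m{\left(w \right)} = -2 + \left(w + 5\right) = -2 + \left(5 + w\right) = 3 + w$)
$n{\left(a,Z \right)} = \sqrt{Z^{2} + a^{2}}$
$H{\left(M \right)} = \frac{1}{3 + 2 M}$ ($H{\left(M \right)} = \frac{1}{M + \left(3 + M\right)} = \frac{1}{3 + 2 M}$)
$H{\left(- n{\left(-3,5 \right)} \right)} \left(-16396 - -16841\right) = \frac{-16396 - -16841}{3 + 2 \left(- \sqrt{5^{2} + \left(-3\right)^{2}}\right)} = \frac{-16396 + 16841}{3 + 2 \left(- \sqrt{25 + 9}\right)} = \frac{1}{3 + 2 \left(- \sqrt{34}\right)} 445 = \frac{1}{3 - 2 \sqrt{34}} \cdot 445 = \frac{445}{3 - 2 \sqrt{34}}$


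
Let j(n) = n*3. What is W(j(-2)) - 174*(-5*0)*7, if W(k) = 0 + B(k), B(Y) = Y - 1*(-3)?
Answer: -3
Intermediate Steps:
B(Y) = 3 + Y (B(Y) = Y + 3 = 3 + Y)
j(n) = 3*n
W(k) = 3 + k (W(k) = 0 + (3 + k) = 3 + k)
W(j(-2)) - 174*(-5*0)*7 = (3 + 3*(-2)) - 174*(-5*0)*7 = (3 - 6) - 0*7 = -3 - 174*0 = -3 + 0 = -3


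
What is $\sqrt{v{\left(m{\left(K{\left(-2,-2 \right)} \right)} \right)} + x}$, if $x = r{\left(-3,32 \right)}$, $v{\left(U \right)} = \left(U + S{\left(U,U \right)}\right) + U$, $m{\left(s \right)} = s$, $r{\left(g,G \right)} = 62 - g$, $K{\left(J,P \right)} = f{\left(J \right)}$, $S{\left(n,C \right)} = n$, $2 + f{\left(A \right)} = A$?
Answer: $\sqrt{53} \approx 7.2801$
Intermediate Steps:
$f{\left(A \right)} = -2 + A$
$K{\left(J,P \right)} = -2 + J$
$v{\left(U \right)} = 3 U$ ($v{\left(U \right)} = \left(U + U\right) + U = 2 U + U = 3 U$)
$x = 65$ ($x = 62 - -3 = 62 + 3 = 65$)
$\sqrt{v{\left(m{\left(K{\left(-2,-2 \right)} \right)} \right)} + x} = \sqrt{3 \left(-2 - 2\right) + 65} = \sqrt{3 \left(-4\right) + 65} = \sqrt{-12 + 65} = \sqrt{53}$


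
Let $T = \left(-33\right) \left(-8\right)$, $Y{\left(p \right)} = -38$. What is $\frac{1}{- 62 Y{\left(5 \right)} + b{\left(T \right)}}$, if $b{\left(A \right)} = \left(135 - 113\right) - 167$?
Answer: $\frac{1}{2211} \approx 0.00045228$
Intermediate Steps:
$T = 264$
$b{\left(A \right)} = -145$ ($b{\left(A \right)} = 22 - 167 = -145$)
$\frac{1}{- 62 Y{\left(5 \right)} + b{\left(T \right)}} = \frac{1}{\left(-62\right) \left(-38\right) - 145} = \frac{1}{2356 - 145} = \frac{1}{2211}$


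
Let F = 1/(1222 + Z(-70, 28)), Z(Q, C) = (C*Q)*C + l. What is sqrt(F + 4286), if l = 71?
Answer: sqrt(12307534261147)/53587 ≈ 65.468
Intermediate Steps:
Z(Q, C) = 71 + Q*C**2 (Z(Q, C) = (C*Q)*C + 71 = Q*C**2 + 71 = 71 + Q*C**2)
F = -1/53587 (F = 1/(1222 + (71 - 70*28**2)) = 1/(1222 + (71 - 70*784)) = 1/(1222 + (71 - 54880)) = 1/(1222 - 54809) = 1/(-53587) = -1/53587 ≈ -1.8661e-5)
sqrt(F + 4286) = sqrt(-1/53587 + 4286) = sqrt(229673881/53587) = sqrt(12307534261147)/53587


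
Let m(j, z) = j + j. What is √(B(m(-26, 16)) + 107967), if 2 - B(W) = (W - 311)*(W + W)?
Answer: 7*√1433 ≈ 264.98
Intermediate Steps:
m(j, z) = 2*j
B(W) = 2 - 2*W*(-311 + W) (B(W) = 2 - (W - 311)*(W + W) = 2 - (-311 + W)*2*W = 2 - 2*W*(-311 + W))
√(B(m(-26, 16)) + 107967) = √((2 - 2*(2*(-26))² + 622*(2*(-26))) + 107967) = √((2 - 2*(-52)² + 622*(-52)) + 107967) = √((2 - 2*2704 - 32344) + 107967) = √((2 - 5408 - 32344) + 107967) = √(-37750 + 107967) = √70217 = 7*√1433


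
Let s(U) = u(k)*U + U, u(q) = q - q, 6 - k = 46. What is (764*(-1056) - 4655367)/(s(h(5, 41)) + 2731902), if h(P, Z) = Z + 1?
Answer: -1820717/910648 ≈ -1.9994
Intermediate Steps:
k = -40 (k = 6 - 1*46 = 6 - 46 = -40)
h(P, Z) = 1 + Z
u(q) = 0
s(U) = U (s(U) = 0*U + U = 0 + U = U)
(764*(-1056) - 4655367)/(s(h(5, 41)) + 2731902) = (764*(-1056) - 4655367)/((1 + 41) + 2731902) = (-806784 - 4655367)/(42 + 2731902) = -5462151/2731944 = -5462151*1/2731944 = -1820717/910648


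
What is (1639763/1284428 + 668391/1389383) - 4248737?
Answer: -7582133279571580411/1784562427924 ≈ -4.2487e+6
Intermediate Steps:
(1639763/1284428 + 668391/1389383) - 4248737 = 3136758951577/1784562427924 - 4248737 = -7582133279571580411/1784562427924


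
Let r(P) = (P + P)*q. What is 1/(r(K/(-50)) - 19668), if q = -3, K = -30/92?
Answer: -230/4523649 ≈ -5.0844e-5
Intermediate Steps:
K = -15/46 (K = -30*1/92 = -15/46 ≈ -0.32609)
r(P) = -6*P (r(P) = (P + P)*(-3) = (2*P)*(-3) = -6*P)
1/(r(K/(-50)) - 19668) = 1/(-(-45)/(23*(-50)) - 19668) = 1/(-(-45)*(-1)/(23*50) - 19668) = 1/(-6*3/460 - 19668) = 1/(-9/230 - 19668) = 1/(-4523649/230) = -230/4523649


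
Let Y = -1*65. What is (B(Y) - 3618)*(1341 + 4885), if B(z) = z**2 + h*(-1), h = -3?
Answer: 3797860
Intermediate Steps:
Y = -65
B(z) = 3 + z**2 (B(z) = z**2 - 3*(-1) = z**2 + 3 = 3 + z**2)
(B(Y) - 3618)*(1341 + 4885) = ((3 + (-65)**2) - 3618)*(1341 + 4885) = ((3 + 4225) - 3618)*6226 = (4228 - 3618)*6226 = 610*6226 = 3797860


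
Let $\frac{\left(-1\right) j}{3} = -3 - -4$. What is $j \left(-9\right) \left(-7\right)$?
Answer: $-189$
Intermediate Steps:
$j = -3$ ($j = - 3 \left(-3 - -4\right) = - 3 \left(-3 + 4\right) = \left(-3\right) 1 = -3$)
$j \left(-9\right) \left(-7\right) = \left(-3\right) \left(-9\right) \left(-7\right) = 27 \left(-7\right) = -189$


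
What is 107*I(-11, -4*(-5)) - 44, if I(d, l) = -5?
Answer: -579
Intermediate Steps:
107*I(-11, -4*(-5)) - 44 = 107*(-5) - 44 = -535 - 44 = -579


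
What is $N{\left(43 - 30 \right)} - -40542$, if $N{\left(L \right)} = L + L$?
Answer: $40568$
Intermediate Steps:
$N{\left(L \right)} = 2 L$
$N{\left(43 - 30 \right)} - -40542 = 2 \left(43 - 30\right) - -40542 = 2 \left(43 - 30\right) + 40542 = 2 \cdot 13 + 40542 = 26 + 40542 = 40568$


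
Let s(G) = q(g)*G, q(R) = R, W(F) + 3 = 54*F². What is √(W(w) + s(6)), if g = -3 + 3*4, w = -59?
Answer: 5*√7521 ≈ 433.62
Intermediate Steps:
W(F) = -3 + 54*F²
g = 9 (g = -3 + 12 = 9)
s(G) = 9*G
√(W(w) + s(6)) = √((-3 + 54*(-59)²) + 9*6) = √((-3 + 54*3481) + 54) = √((-3 + 187974) + 54) = √(187971 + 54) = √188025 = 5*√7521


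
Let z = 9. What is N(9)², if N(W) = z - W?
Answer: 0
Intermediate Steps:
N(W) = 9 - W
N(9)² = (9 - 1*9)² = (9 - 9)² = 0² = 0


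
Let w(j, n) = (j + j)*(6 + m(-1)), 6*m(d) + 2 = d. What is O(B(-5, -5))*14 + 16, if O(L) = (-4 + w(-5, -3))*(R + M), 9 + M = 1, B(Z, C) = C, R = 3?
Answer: 4146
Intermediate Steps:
m(d) = -⅓ + d/6
M = -8 (M = -9 + 1 = -8)
w(j, n) = 11*j (w(j, n) = (j + j)*(6 + (-⅓ + (⅙)*(-1))) = (2*j)*(6 + (-⅓ - ⅙)) = (2*j)*(6 - ½) = (2*j)*(11/2) = 11*j)
O(L) = 295 (O(L) = (-4 + 11*(-5))*(3 - 8) = (-4 - 55)*(-5) = -59*(-5) = 295)
O(B(-5, -5))*14 + 16 = 295*14 + 16 = 4130 + 16 = 4146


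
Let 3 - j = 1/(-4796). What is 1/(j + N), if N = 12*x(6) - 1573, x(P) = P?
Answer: -4796/7184407 ≈ -0.00066756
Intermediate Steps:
j = 14389/4796 (j = 3 - 1/(-4796) = 3 - 1*(-1/4796) = 3 + 1/4796 = 14389/4796 ≈ 3.0002)
N = -1501 (N = 12*6 - 1573 = 72 - 1573 = -1501)
1/(j + N) = 1/(14389/4796 - 1501) = 1/(-7184407/4796) = -4796/7184407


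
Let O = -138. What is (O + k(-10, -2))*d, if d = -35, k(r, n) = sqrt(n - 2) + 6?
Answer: 4620 - 70*I ≈ 4620.0 - 70.0*I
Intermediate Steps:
k(r, n) = 6 + sqrt(-2 + n) (k(r, n) = sqrt(-2 + n) + 6 = 6 + sqrt(-2 + n))
(O + k(-10, -2))*d = (-138 + (6 + sqrt(-2 - 2)))*(-35) = (-138 + (6 + sqrt(-4)))*(-35) = (-138 + (6 + 2*I))*(-35) = (-132 + 2*I)*(-35) = 4620 - 70*I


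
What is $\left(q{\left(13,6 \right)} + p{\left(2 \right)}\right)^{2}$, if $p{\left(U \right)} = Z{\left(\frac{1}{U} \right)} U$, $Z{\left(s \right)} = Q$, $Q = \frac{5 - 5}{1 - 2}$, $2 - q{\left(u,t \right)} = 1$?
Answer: $1$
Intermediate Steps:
$q{\left(u,t \right)} = 1$ ($q{\left(u,t \right)} = 2 - 1 = 1$)
$Q = 0$ ($Q = \frac{0}{-1} = 0 \left(-1\right) = 0$)
$Z{\left(s \right)} = 0$
$p{\left(U \right)} = 0$ ($p{\left(U \right)} = 0 U = 0$)
$\left(q{\left(13,6 \right)} + p{\left(2 \right)}\right)^{2} = \left(1 + 0\right)^{2} = 1^{2} = 1$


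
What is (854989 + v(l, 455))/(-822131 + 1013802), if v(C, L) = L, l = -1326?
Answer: 855444/191671 ≈ 4.4631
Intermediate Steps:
(854989 + v(l, 455))/(-822131 + 1013802) = (854989 + 455)/(-822131 + 1013802) = 855444/191671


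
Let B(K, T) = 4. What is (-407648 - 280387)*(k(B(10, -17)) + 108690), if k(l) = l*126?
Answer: -75129293790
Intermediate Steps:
k(l) = 126*l
(-407648 - 280387)*(k(B(10, -17)) + 108690) = (-407648 - 280387)*(126*4 + 108690) = -688035*(504 + 108690) = -688035*109194 = -75129293790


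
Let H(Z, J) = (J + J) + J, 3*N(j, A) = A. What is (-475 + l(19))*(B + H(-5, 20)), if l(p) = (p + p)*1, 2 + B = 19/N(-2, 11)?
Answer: -303715/11 ≈ -27610.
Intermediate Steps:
N(j, A) = A/3
H(Z, J) = 3*J (H(Z, J) = 2*J + J = 3*J)
B = 35/11 (B = -2 + 19/(((1/3)*11)) = -2 + 19/(11/3) = -2 + 19*(3/11) = -2 + 57/11 = 35/11 ≈ 3.1818)
l(p) = 2*p (l(p) = (2*p)*1 = 2*p)
(-475 + l(19))*(B + H(-5, 20)) = (-475 + 2*19)*(35/11 + 3*20) = (-475 + 38)*(35/11 + 60) = -437*695/11 = -303715/11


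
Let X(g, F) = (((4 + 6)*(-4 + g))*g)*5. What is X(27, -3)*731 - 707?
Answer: 22696843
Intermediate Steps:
X(g, F) = 5*g*(-40 + 10*g) (X(g, F) = ((10*(-4 + g))*g)*5 = ((-40 + 10*g)*g)*5 = (g*(-40 + 10*g))*5 = 5*g*(-40 + 10*g))
X(27, -3)*731 - 707 = (50*27*(-4 + 27))*731 - 707 = (50*27*23)*731 - 707 = 31050*731 - 707 = 22697550 - 707 = 22696843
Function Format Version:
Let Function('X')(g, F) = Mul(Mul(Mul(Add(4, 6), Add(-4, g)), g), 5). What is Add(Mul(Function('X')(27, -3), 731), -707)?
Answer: 22696843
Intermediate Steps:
Function('X')(g, F) = Mul(5, g, Add(-40, Mul(10, g))) (Function('X')(g, F) = Mul(Mul(Mul(10, Add(-4, g)), g), 5) = Mul(Mul(Add(-40, Mul(10, g)), g), 5) = Mul(Mul(g, Add(-40, Mul(10, g))), 5) = Mul(5, g, Add(-40, Mul(10, g))))
Add(Mul(Function('X')(27, -3), 731), -707) = Add(Mul(Mul(50, 27, Add(-4, 27)), 731), -707) = Add(Mul(Mul(50, 27, 23), 731), -707) = Add(Mul(31050, 731), -707) = Add(22697550, -707) = 22696843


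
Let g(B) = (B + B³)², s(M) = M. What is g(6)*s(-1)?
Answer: -49284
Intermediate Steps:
g(6)*s(-1) = (6²*(1 + 6²)²)*(-1) = (36*(1 + 36)²)*(-1) = (36*37²)*(-1) = (36*1369)*(-1) = 49284*(-1) = -49284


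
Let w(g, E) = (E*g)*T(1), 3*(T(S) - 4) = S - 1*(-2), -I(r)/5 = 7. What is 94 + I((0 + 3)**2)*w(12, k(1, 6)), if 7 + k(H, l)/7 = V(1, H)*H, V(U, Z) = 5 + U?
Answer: 14794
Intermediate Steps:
I(r) = -35 (I(r) = -5*7 = -35)
T(S) = 14/3 + S/3 (T(S) = 4 + (S - 1*(-2))/3 = 4 + (S + 2)/3 = 4 + (2 + S)/3 = 4 + (2/3 + S/3) = 14/3 + S/3)
k(H, l) = -49 + 42*H (k(H, l) = -49 + 7*((5 + 1)*H) = -49 + 7*(6*H) = -49 + 42*H)
w(g, E) = 5*E*g (w(g, E) = (E*g)*(14/3 + (1/3)*1) = (E*g)*(14/3 + 1/3) = (E*g)*5 = 5*E*g)
94 + I((0 + 3)**2)*w(12, k(1, 6)) = 94 - 175*(-49 + 42*1)*12 = 94 - 175*(-49 + 42)*12 = 94 - 175*(-7)*12 = 94 - 35*(-420) = 94 + 14700 = 14794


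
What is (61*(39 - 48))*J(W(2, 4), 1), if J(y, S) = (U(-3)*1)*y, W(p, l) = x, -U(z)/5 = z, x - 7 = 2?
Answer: -74115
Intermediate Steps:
x = 9 (x = 7 + 2 = 9)
U(z) = -5*z
W(p, l) = 9
J(y, S) = 15*y (J(y, S) = (-5*(-3)*1)*y = (15*1)*y = 15*y)
(61*(39 - 48))*J(W(2, 4), 1) = (61*(39 - 48))*(15*9) = (61*(-9))*135 = -549*135 = -74115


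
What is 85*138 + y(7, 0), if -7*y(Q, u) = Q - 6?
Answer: 82109/7 ≈ 11730.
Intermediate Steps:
y(Q, u) = 6/7 - Q/7 (y(Q, u) = -(Q - 6)/7 = -(-6 + Q)/7 = 6/7 - Q/7)
85*138 + y(7, 0) = 85*138 + (6/7 - 1/7*7) = 11730 + (6/7 - 1) = 11730 - 1/7 = 82109/7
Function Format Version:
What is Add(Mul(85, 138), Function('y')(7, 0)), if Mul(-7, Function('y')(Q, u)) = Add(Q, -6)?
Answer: Rational(82109, 7) ≈ 11730.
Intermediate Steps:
Function('y')(Q, u) = Add(Rational(6, 7), Mul(Rational(-1, 7), Q)) (Function('y')(Q, u) = Mul(Rational(-1, 7), Add(Q, -6)) = Mul(Rational(-1, 7), Add(-6, Q)) = Add(Rational(6, 7), Mul(Rational(-1, 7), Q)))
Add(Mul(85, 138), Function('y')(7, 0)) = Add(Mul(85, 138), Add(Rational(6, 7), Mul(Rational(-1, 7), 7))) = Add(11730, Add(Rational(6, 7), -1)) = Add(11730, Rational(-1, 7)) = Rational(82109, 7)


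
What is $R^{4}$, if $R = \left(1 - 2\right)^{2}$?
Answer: $1$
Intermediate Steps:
$R = 1$ ($R = \left(-1\right)^{2} = 1$)
$R^{4} = 1^{4} = 1$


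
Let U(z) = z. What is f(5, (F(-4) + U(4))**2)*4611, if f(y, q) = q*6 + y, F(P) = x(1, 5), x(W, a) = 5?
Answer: 2264001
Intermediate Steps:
F(P) = 5
f(y, q) = y + 6*q (f(y, q) = 6*q + y = y + 6*q)
f(5, (F(-4) + U(4))**2)*4611 = (5 + 6*(5 + 4)**2)*4611 = (5 + 6*9**2)*4611 = (5 + 6*81)*4611 = (5 + 486)*4611 = 491*4611 = 2264001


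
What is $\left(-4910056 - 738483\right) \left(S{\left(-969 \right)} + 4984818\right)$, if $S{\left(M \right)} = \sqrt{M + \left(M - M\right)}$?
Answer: $-28156938880902 - 5648539 i \sqrt{969} \approx -2.8157 \cdot 10^{13} - 1.7583 \cdot 10^{8} i$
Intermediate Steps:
$S{\left(M \right)} = \sqrt{M}$ ($S{\left(M \right)} = \sqrt{M + 0} = \sqrt{M}$)
$\left(-4910056 - 738483\right) \left(S{\left(-969 \right)} + 4984818\right) = \left(-4910056 - 738483\right) \left(\sqrt{-969} + 4984818\right) = - 5648539 \left(i \sqrt{969} + 4984818\right) = - 5648539 \left(4984818 + i \sqrt{969}\right) = -28156938880902 - 5648539 i \sqrt{969}$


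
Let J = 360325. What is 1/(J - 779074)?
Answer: -1/418749 ≈ -2.3881e-6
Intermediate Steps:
1/(J - 779074) = 1/(360325 - 779074) = 1/(-418749) = -1/418749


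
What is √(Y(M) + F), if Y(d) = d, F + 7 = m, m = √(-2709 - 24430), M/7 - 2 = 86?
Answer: √(609 + I*√27139) ≈ 24.899 + 3.3082*I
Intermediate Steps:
M = 616 (M = 14 + 7*86 = 14 + 602 = 616)
m = I*√27139 (m = √(-27139) = I*√27139 ≈ 164.74*I)
F = -7 + I*√27139 ≈ -7.0 + 164.74*I
√(Y(M) + F) = √(616 + (-7 + I*√27139)) = √(609 + I*√27139)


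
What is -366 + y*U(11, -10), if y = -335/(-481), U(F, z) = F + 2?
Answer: -13207/37 ≈ -356.95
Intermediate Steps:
U(F, z) = 2 + F
y = 335/481 (y = -335*(-1/481) = 335/481 ≈ 0.69647)
-366 + y*U(11, -10) = -366 + 335*(2 + 11)/481 = -366 + (335/481)*13 = -366 + 335/37 = -13207/37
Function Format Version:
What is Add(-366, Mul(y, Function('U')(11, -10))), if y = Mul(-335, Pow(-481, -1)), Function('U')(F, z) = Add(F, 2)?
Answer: Rational(-13207, 37) ≈ -356.95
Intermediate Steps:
Function('U')(F, z) = Add(2, F)
y = Rational(335, 481) (y = Mul(-335, Rational(-1, 481)) = Rational(335, 481) ≈ 0.69647)
Add(-366, Mul(y, Function('U')(11, -10))) = Add(-366, Mul(Rational(335, 481), Add(2, 11))) = Add(-366, Mul(Rational(335, 481), 13)) = Add(-366, Rational(335, 37)) = Rational(-13207, 37)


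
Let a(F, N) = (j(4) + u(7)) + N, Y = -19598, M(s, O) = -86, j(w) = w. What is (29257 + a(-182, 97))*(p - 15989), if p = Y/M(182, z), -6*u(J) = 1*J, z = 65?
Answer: -59687843824/129 ≈ -4.6270e+8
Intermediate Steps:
u(J) = -J/6
a(F, N) = 17/6 + N (a(F, N) = (4 - ⅙*7) + N = (4 - 7/6) + N = 17/6 + N)
p = 9799/43 (p = -19598/(-86) = -19598*(-1/86) = 9799/43 ≈ 227.88)
(29257 + a(-182, 97))*(p - 15989) = (29257 + (17/6 + 97))*(9799/43 - 15989) = (29257 + 599/6)*(-677728/43) = (176141/6)*(-677728/43) = -59687843824/129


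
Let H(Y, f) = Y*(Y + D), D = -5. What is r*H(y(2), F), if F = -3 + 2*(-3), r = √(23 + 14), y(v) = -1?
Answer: 6*√37 ≈ 36.497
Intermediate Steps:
r = √37 ≈ 6.0828
F = -9 (F = -3 - 6 = -9)
H(Y, f) = Y*(-5 + Y) (H(Y, f) = Y*(Y - 5) = Y*(-5 + Y))
r*H(y(2), F) = √37*(-(-5 - 1)) = √37*(-1*(-6)) = √37*6 = 6*√37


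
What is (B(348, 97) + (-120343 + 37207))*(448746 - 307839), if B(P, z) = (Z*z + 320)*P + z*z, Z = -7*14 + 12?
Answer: -403752522381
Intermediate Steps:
Z = -86 (Z = -98 + 12 = -86)
B(P, z) = z**2 + P*(320 - 86*z) (B(P, z) = (-86*z + 320)*P + z*z = (320 - 86*z)*P + z**2 = P*(320 - 86*z) + z**2 = z**2 + P*(320 - 86*z))
(B(348, 97) + (-120343 + 37207))*(448746 - 307839) = ((97**2 + 320*348 - 86*348*97) + (-120343 + 37207))*(448746 - 307839) = ((9409 + 111360 - 2903016) - 83136)*140907 = (-2782247 - 83136)*140907 = -2865383*140907 = -403752522381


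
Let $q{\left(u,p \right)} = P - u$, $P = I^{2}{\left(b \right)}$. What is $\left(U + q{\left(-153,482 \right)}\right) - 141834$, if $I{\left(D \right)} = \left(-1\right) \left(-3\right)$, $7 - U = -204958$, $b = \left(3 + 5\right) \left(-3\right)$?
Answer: $63293$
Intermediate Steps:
$b = -24$ ($b = 8 \left(-3\right) = -24$)
$U = 204965$ ($U = 7 - -204958 = 7 + 204958 = 204965$)
$I{\left(D \right)} = 3$
$P = 9$ ($P = 3^{2} = 9$)
$q{\left(u,p \right)} = 9 - u$
$\left(U + q{\left(-153,482 \right)}\right) - 141834 = \left(204965 + \left(9 - -153\right)\right) - 141834 = \left(204965 + \left(9 + 153\right)\right) - 141834 = \left(204965 + 162\right) - 141834 = 205127 - 141834 = 63293$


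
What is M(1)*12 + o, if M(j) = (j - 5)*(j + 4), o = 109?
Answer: -131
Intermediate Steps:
M(j) = (-5 + j)*(4 + j)
M(1)*12 + o = (-20 + 1**2 - 1*1)*12 + 109 = (-20 + 1 - 1)*12 + 109 = -20*12 + 109 = -240 + 109 = -131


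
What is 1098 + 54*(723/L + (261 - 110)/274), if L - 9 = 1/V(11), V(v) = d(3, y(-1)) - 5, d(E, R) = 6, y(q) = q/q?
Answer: 3446892/685 ≈ 5032.0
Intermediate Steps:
y(q) = 1
V(v) = 1 (V(v) = 6 - 5 = 1)
L = 10 (L = 9 + 1/1 = 9 + 1 = 10)
1098 + 54*(723/L + (261 - 110)/274) = 1098 + 54*(723/10 + (261 - 110)/274) = 1098 + 54*(723*(⅒) + 151*(1/274)) = 1098 + 54*(723/10 + 151/274) = 1098 + 54*(49903/685) = 1098 + 2694762/685 = 3446892/685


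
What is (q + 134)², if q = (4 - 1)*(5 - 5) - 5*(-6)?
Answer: 26896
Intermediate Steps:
q = 30 (q = 3*0 + 30 = 0 + 30 = 30)
(q + 134)² = (30 + 134)² = 164² = 26896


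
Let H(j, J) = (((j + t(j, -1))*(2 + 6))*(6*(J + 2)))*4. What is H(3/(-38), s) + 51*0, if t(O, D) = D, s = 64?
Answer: -259776/19 ≈ -13672.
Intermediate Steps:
H(j, J) = 4*(-8 + 8*j)*(12 + 6*J) (H(j, J) = (((j - 1)*(2 + 6))*(6*(J + 2)))*4 = (((-1 + j)*8)*(6*(2 + J)))*4 = ((-8 + 8*j)*(12 + 6*J))*4 = 4*(-8 + 8*j)*(12 + 6*J))
H(3/(-38), s) + 51*0 = (-384 - 192*64 + 384*(3/(-38)) + 192*64*(3/(-38))) + 51*0 = (-384 - 12288 + 384*(3*(-1/38)) + 192*64*(3*(-1/38))) + 0 = (-384 - 12288 + 384*(-3/38) + 192*64*(-3/38)) + 0 = (-384 - 12288 - 576/19 - 18432/19) + 0 = -259776/19 + 0 = -259776/19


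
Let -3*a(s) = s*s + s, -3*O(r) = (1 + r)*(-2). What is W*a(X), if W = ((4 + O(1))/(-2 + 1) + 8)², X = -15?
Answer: -4480/9 ≈ -497.78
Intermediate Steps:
O(r) = ⅔ + 2*r/3 (O(r) = -(1 + r)*(-2)/3 = -(-2 - 2*r)/3 = ⅔ + 2*r/3)
a(s) = -s/3 - s²/3 (a(s) = -(s*s + s)/3 = -(s² + s)/3 = -(s + s²)/3 = -s/3 - s²/3)
W = 64/9 (W = ((4 + (⅔ + (⅔)*1))/(-2 + 1) + 8)² = ((4 + (⅔ + ⅔))/(-1) + 8)² = ((4 + 4/3)*(-1) + 8)² = ((16/3)*(-1) + 8)² = (-16/3 + 8)² = (8/3)² = 64/9 ≈ 7.1111)
W*a(X) = 64*(-⅓*(-15)*(1 - 15))/9 = 64*(-⅓*(-15)*(-14))/9 = (64/9)*(-70) = -4480/9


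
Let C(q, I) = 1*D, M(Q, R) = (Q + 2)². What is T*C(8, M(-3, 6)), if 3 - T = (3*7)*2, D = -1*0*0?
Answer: 0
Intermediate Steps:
D = 0 (D = 0*0 = 0)
M(Q, R) = (2 + Q)²
C(q, I) = 0 (C(q, I) = 1*0 = 0)
T = -39 (T = 3 - 3*7*2 = 3 - 21*2 = 3 - 1*42 = 3 - 42 = -39)
T*C(8, M(-3, 6)) = -39*0 = 0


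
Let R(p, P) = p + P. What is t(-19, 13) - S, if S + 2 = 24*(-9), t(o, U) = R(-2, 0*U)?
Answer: 216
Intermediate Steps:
R(p, P) = P + p
t(o, U) = -2 (t(o, U) = 0*U - 2 = 0 - 2 = -2)
S = -218 (S = -2 + 24*(-9) = -2 - 216 = -218)
t(-19, 13) - S = -2 - 1*(-218) = -2 + 218 = 216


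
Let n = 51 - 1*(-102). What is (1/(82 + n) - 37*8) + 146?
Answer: -35249/235 ≈ -150.00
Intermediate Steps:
n = 153 (n = 51 + 102 = 153)
(1/(82 + n) - 37*8) + 146 = (1/(82 + 153) - 37*8) + 146 = (1/235 - 296) + 146 = -69559/235 + 146 = -35249/235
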